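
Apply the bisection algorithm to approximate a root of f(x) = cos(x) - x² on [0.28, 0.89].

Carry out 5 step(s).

f(x) = cos(x) - x²
Initial interval: [0.28, 0.89]

Iteration 1:
  c_1 = (0.280000 + 0.890000)/2 = 0.585000
  f(c_1) = f(0.585000) = 0.491487
  f(a) × f(c) ≥ 0, new interval: [0.585000, 0.890000]
Iteration 2:
  c_2 = (0.585000 + 0.890000)/2 = 0.737500
  f(c_2) = f(0.737500) = 0.196246
  f(a) × f(c) ≥ 0, new interval: [0.737500, 0.890000]
Iteration 3:
  c_3 = (0.737500 + 0.890000)/2 = 0.813750
  f(c_3) = f(0.813750) = 0.024588
  f(a) × f(c) ≥ 0, new interval: [0.813750, 0.890000]
Iteration 4:
  c_4 = (0.813750 + 0.890000)/2 = 0.851875
  f(c_4) = f(0.851875) = -0.067118
  f(a) × f(c) < 0, new interval: [0.813750, 0.851875]
Iteration 5:
  c_5 = (0.813750 + 0.851875)/2 = 0.832812
  f(c_5) = f(0.832812) = -0.020779
  f(a) × f(c) < 0, new interval: [0.813750, 0.832812]

After 5 iteration(s), the approximation is c_5 = 0.832812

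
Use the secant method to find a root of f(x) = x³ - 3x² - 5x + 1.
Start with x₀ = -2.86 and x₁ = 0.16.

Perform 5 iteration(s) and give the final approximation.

f(x) = x³ - 3x² - 5x + 1
x₀ = -2.86, x₁ = 0.16

Secant formula: x_{n+1} = x_n - f(x_n)(x_n - x_{n-1})/(f(x_n) - f(x_{n-1}))

Iteration 1:
  f(-2.860000) = -32.632456
  f(0.160000) = 0.127296
  x_2 = 0.160000 - 0.127296×(0.160000 - (-2.860000))/(0.127296 - (-32.632456))
       = 0.148265
Iteration 2:
  f(0.160000) = 0.127296
  f(0.148265) = 0.195986
  x_3 = 0.148265 - 0.195986×(0.148265 - 0.160000)/(0.195986 - 0.127296)
       = 0.181747
Iteration 3:
  f(0.148265) = 0.195986
  f(0.181747) = -0.001828
  x_4 = 0.181747 - (-0.001828)×(0.181747 - 0.148265)/(-0.001828 - 0.195986)
       = 0.181438
Iteration 4:
  f(0.181747) = -0.001828
  f(0.181438) = 0.000026
  x_5 = 0.181438 - 0.000026×(0.181438 - 0.181747)/(0.000026 - (-0.001828))
       = 0.181442
Iteration 5:
  f(0.181438) = 0.000026
  f(0.181442) = 0.000000
  x_6 = 0.181442 - 0.000000×(0.181442 - 0.181438)/(0.000000 - 0.000026)
       = 0.181442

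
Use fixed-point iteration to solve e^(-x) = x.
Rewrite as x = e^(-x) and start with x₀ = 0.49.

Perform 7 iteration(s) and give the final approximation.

Equation: e^(-x) = x
Fixed-point form: x = e^(-x)
x₀ = 0.49

x_1 = g(0.490000) = 0.612626
x_2 = g(0.612626) = 0.541926
x_3 = g(0.541926) = 0.581627
x_4 = g(0.581627) = 0.558988
x_5 = g(0.558988) = 0.571787
x_6 = g(0.571787) = 0.564516
x_7 = g(0.564516) = 0.568636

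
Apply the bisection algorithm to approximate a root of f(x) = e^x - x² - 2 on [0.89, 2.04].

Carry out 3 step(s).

f(x) = e^x - x² - 2
Initial interval: [0.89, 2.04]

Iteration 1:
  c_1 = (0.890000 + 2.040000)/2 = 1.465000
  f(c_1) = f(1.465000) = 0.181318
  f(a) × f(c) < 0, new interval: [0.890000, 1.465000]
Iteration 2:
  c_2 = (0.890000 + 1.465000)/2 = 1.177500
  f(c_2) = f(1.177500) = -0.140258
  f(a) × f(c) ≥ 0, new interval: [1.177500, 1.465000]
Iteration 3:
  c_3 = (1.177500 + 1.465000)/2 = 1.321250
  f(c_3) = f(1.321250) = 0.002402
  f(a) × f(c) < 0, new interval: [1.177500, 1.321250]

After 3 iteration(s), the approximation is c_3 = 1.321250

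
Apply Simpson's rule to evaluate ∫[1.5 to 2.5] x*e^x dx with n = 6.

f(x) = x*e^x
a = 1.5, b = 2.5, n = 6
h = (b - a)/n = 0.166667

Simpson's rule: (h/3)[f(x₀) + 4f(x₁) + 2f(x₂) + ... + f(xₙ)]

x_0 = 1.5000, f(x_0) = 6.722534, coefficient = 1
x_1 = 1.6667, f(x_1) = 8.824150, coefficient = 4
x_2 = 1.8333, f(x_2) = 11.466952, coefficient = 2
x_3 = 2.0000, f(x_3) = 14.778112, coefficient = 4
x_4 = 2.1667, f(x_4) = 18.913133, coefficient = 2
x_5 = 2.3333, f(x_5) = 24.061937, coefficient = 4
x_6 = 2.5000, f(x_6) = 30.456235, coefficient = 1

I ≈ (0.166667/3) × 288.595733 = 16.033096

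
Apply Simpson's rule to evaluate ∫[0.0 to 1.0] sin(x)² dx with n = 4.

f(x) = sin(x)²
a = 0.0, b = 1.0, n = 4
h = (b - a)/n = 0.250000

Simpson's rule: (h/3)[f(x₀) + 4f(x₁) + 2f(x₂) + ... + f(xₙ)]

x_0 = 0.0000, f(x_0) = 0.000000, coefficient = 1
x_1 = 0.2500, f(x_1) = 0.061209, coefficient = 4
x_2 = 0.5000, f(x_2) = 0.229849, coefficient = 2
x_3 = 0.7500, f(x_3) = 0.464631, coefficient = 4
x_4 = 1.0000, f(x_4) = 0.708073, coefficient = 1

I ≈ (0.250000/3) × 3.271132 = 0.272594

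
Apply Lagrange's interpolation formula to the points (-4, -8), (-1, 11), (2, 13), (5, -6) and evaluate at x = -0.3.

Lagrange interpolation formula:
P(x) = Σ yᵢ × Lᵢ(x)
where Lᵢ(x) = Π_{j≠i} (x - xⱼ)/(xᵢ - xⱼ)

L_0(-0.3) = (-0.3 - (-1))/(-4 - (-1)) × (-0.3 - 2)/(-4 - 2) × (-0.3 - 5)/(-4 - 5) = -0.052673
L_1(-0.3) = (-0.3 - (-4))/(-1 - (-4)) × (-0.3 - 2)/(-1 - 2) × (-0.3 - 5)/(-1 - 5) = 0.835241
L_2(-0.3) = (-0.3 - (-4))/(2 - (-4)) × (-0.3 - (-1))/(2 - (-1)) × (-0.3 - 5)/(2 - 5) = 0.254204
L_3(-0.3) = (-0.3 - (-4))/(5 - (-4)) × (-0.3 - (-1))/(5 - (-1)) × (-0.3 - 2)/(5 - 2) = -0.036772

P(-0.3) = (-8)×L_0(-0.3) + 11×L_1(-0.3) + 13×L_2(-0.3) + (-6)×L_3(-0.3)
P(-0.3) = 13.134309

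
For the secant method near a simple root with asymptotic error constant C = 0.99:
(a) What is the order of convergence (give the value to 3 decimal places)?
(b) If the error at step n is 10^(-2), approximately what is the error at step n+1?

(a) Secant method has superlinear convergence with order φ = (1+√5)/2 ≈ 1.618.
    This means |e_{n+1}| ≈ C|e_n|^1.618.

(b) With |e_n| = 10^(-2) and C = 0.99:
    |e_{n+1}| ≈ 0.99 × (10^(-2))^1.618 = 0.99 × 10^(-3.24)

(a) ≈ 1.618 (golden ratio); (b) |e_{n+1}| ≈ 5.749e-04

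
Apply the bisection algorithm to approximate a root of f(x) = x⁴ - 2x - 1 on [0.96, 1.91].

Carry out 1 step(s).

f(x) = x⁴ - 2x - 1
Initial interval: [0.96, 1.91]

Iteration 1:
  c_1 = (0.960000 + 1.910000)/2 = 1.435000
  f(c_1) = f(1.435000) = 0.370408
  f(a) × f(c) < 0, new interval: [0.960000, 1.435000]

After 1 iteration(s), the approximation is c_1 = 1.435000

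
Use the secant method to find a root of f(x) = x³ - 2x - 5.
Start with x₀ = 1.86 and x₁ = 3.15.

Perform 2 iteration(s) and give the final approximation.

f(x) = x³ - 2x - 5
x₀ = 1.86, x₁ = 3.15

Secant formula: x_{n+1} = x_n - f(x_n)(x_n - x_{n-1})/(f(x_n) - f(x_{n-1}))

Iteration 1:
  f(1.860000) = -2.285144
  f(3.150000) = 19.955875
  x_2 = 3.150000 - 19.955875×(3.150000 - 1.860000)/(19.955875 - (-2.285144))
       = 1.992540
Iteration 2:
  f(3.150000) = 19.955875
  f(1.992540) = -1.074262
  x_3 = 1.992540 - (-1.074262)×(1.992540 - 3.150000)/(-1.074262 - 19.955875)
       = 2.051666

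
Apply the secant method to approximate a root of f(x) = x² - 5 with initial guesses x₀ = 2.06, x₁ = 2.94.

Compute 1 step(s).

f(x) = x² - 5
x₀ = 2.06, x₁ = 2.94

Secant formula: x_{n+1} = x_n - f(x_n)(x_n - x_{n-1})/(f(x_n) - f(x_{n-1}))

Iteration 1:
  f(2.060000) = -0.756400
  f(2.940000) = 3.643600
  x_2 = 2.940000 - 3.643600×(2.940000 - 2.060000)/(3.643600 - (-0.756400))
       = 2.211280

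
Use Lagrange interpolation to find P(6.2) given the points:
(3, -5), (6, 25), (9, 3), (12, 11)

Lagrange interpolation formula:
P(x) = Σ yᵢ × Lᵢ(x)
where Lᵢ(x) = Π_{j≠i} (x - xⱼ)/(xᵢ - xⱼ)

L_0(6.2) = (6.2 - 6)/(3 - 6) × (6.2 - 9)/(3 - 9) × (6.2 - 12)/(3 - 12) = -0.020049
L_1(6.2) = (6.2 - 3)/(6 - 3) × (6.2 - 9)/(6 - 9) × (6.2 - 12)/(6 - 12) = 0.962370
L_2(6.2) = (6.2 - 3)/(9 - 3) × (6.2 - 6)/(9 - 6) × (6.2 - 12)/(9 - 12) = 0.068741
L_3(6.2) = (6.2 - 3)/(12 - 3) × (6.2 - 6)/(12 - 6) × (6.2 - 9)/(12 - 9) = -0.011062

P(6.2) = (-5)×L_0(6.2) + 25×L_1(6.2) + 3×L_2(6.2) + 11×L_3(6.2)
P(6.2) = 24.244049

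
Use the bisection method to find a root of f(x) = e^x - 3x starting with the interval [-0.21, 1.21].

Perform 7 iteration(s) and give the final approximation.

f(x) = e^x - 3x
Initial interval: [-0.21, 1.21]

Iteration 1:
  c_1 = (-0.210000 + 1.210000)/2 = 0.500000
  f(c_1) = f(0.500000) = 0.148721
  f(a) × f(c) ≥ 0, new interval: [0.500000, 1.210000]
Iteration 2:
  c_2 = (0.500000 + 1.210000)/2 = 0.855000
  f(c_2) = f(0.855000) = -0.213626
  f(a) × f(c) < 0, new interval: [0.500000, 0.855000]
Iteration 3:
  c_3 = (0.500000 + 0.855000)/2 = 0.677500
  f(c_3) = f(0.677500) = -0.063551
  f(a) × f(c) < 0, new interval: [0.500000, 0.677500]
Iteration 4:
  c_4 = (0.500000 + 0.677500)/2 = 0.588750
  f(c_4) = f(0.588750) = 0.035485
  f(a) × f(c) ≥ 0, new interval: [0.588750, 0.677500]
Iteration 5:
  c_5 = (0.588750 + 0.677500)/2 = 0.633125
  f(c_5) = f(0.633125) = -0.015888
  f(a) × f(c) < 0, new interval: [0.588750, 0.633125]
Iteration 6:
  c_6 = (0.588750 + 0.633125)/2 = 0.610937
  f(c_6) = f(0.610937) = 0.009345
  f(a) × f(c) ≥ 0, new interval: [0.610937, 0.633125]
Iteration 7:
  c_7 = (0.610937 + 0.633125)/2 = 0.622031
  f(c_7) = f(0.622031) = -0.003386
  f(a) × f(c) < 0, new interval: [0.610937, 0.622031]

After 7 iteration(s), the approximation is c_7 = 0.622031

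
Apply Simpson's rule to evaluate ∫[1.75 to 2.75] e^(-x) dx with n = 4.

f(x) = e^(-x)
a = 1.75, b = 2.75, n = 4
h = (b - a)/n = 0.250000

Simpson's rule: (h/3)[f(x₀) + 4f(x₁) + 2f(x₂) + ... + f(xₙ)]

x_0 = 1.7500, f(x_0) = 0.173774, coefficient = 1
x_1 = 2.0000, f(x_1) = 0.135335, coefficient = 4
x_2 = 2.2500, f(x_2) = 0.105399, coefficient = 2
x_3 = 2.5000, f(x_3) = 0.082085, coefficient = 4
x_4 = 2.7500, f(x_4) = 0.063928, coefficient = 1

I ≈ (0.250000/3) × 1.318181 = 0.109848
Exact value: 0.109846
Error: 0.000002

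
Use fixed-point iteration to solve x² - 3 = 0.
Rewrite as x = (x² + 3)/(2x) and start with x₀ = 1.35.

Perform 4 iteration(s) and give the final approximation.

Equation: x² - 3 = 0
Fixed-point form: x = (x² + 3)/(2x)
x₀ = 1.35

x_1 = g(1.350000) = 1.786111
x_2 = g(1.786111) = 1.732869
x_3 = g(1.732869) = 1.732051
x_4 = g(1.732051) = 1.732051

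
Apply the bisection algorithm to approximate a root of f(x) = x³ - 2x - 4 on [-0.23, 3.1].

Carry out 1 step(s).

f(x) = x³ - 2x - 4
Initial interval: [-0.23, 3.1]

Iteration 1:
  c_1 = (-0.230000 + 3.100000)/2 = 1.435000
  f(c_1) = f(1.435000) = -3.915012
  f(a) × f(c) ≥ 0, new interval: [1.435000, 3.100000]

After 1 iteration(s), the approximation is c_1 = 1.435000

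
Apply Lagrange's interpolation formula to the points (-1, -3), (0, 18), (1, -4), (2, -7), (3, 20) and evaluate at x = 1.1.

Lagrange interpolation formula:
P(x) = Σ yᵢ × Lᵢ(x)
where Lᵢ(x) = Π_{j≠i} (x - xⱼ)/(xᵢ - xⱼ)

L_0(1.1) = (1.1 - 0)/(-1 - 0) × (1.1 - 1)/(-1 - 1) × (1.1 - 2)/(-1 - 2) × (1.1 - 3)/(-1 - 3) = 0.007838
L_1(1.1) = (1.1 - (-1))/(0 - (-1)) × (1.1 - 1)/(0 - 1) × (1.1 - 2)/(0 - 2) × (1.1 - 3)/(0 - 3) = -0.059850
L_2(1.1) = (1.1 - (-1))/(1 - (-1)) × (1.1 - 0)/(1 - 0) × (1.1 - 2)/(1 - 2) × (1.1 - 3)/(1 - 3) = 0.987525
L_3(1.1) = (1.1 - (-1))/(2 - (-1)) × (1.1 - 0)/(2 - 0) × (1.1 - 1)/(2 - 1) × (1.1 - 3)/(2 - 3) = 0.073150
L_4(1.1) = (1.1 - (-1))/(3 - (-1)) × (1.1 - 0)/(3 - 0) × (1.1 - 1)/(3 - 1) × (1.1 - 2)/(3 - 2) = -0.008663

P(1.1) = (-3)×L_0(1.1) + 18×L_1(1.1) + (-4)×L_2(1.1) + (-7)×L_3(1.1) + 20×L_4(1.1)
P(1.1) = -5.736213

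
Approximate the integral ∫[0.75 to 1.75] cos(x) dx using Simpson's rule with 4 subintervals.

f(x) = cos(x)
a = 0.75, b = 1.75, n = 4
h = (b - a)/n = 0.250000

Simpson's rule: (h/3)[f(x₀) + 4f(x₁) + 2f(x₂) + ... + f(xₙ)]

x_0 = 0.7500, f(x_0) = 0.731689, coefficient = 1
x_1 = 1.0000, f(x_1) = 0.540302, coefficient = 4
x_2 = 1.2500, f(x_2) = 0.315322, coefficient = 2
x_3 = 1.5000, f(x_3) = 0.070737, coefficient = 4
x_4 = 1.7500, f(x_4) = -0.178246, coefficient = 1

I ≈ (0.250000/3) × 3.628246 = 0.302354
Exact value: 0.302347
Error: 0.000007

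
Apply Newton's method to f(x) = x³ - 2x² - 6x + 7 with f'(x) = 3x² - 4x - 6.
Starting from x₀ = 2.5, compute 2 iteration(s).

f(x) = x³ - 2x² - 6x + 7
f'(x) = 3x² - 4x - 6
x₀ = 2.5

Newton-Raphson formula: x_{n+1} = x_n - f(x_n)/f'(x_n)

Iteration 1:
  f(2.500000) = -4.875000
  f'(2.500000) = 2.750000
  x_1 = 2.500000 - (-4.875000)/2.750000 = 4.272727
Iteration 2:
  f(4.272727) = 22.854996
  f'(4.272727) = 31.677686
  x_2 = 4.272727 - 22.854996/31.677686 = 3.551242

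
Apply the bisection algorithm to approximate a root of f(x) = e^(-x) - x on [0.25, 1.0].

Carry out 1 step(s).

f(x) = e^(-x) - x
Initial interval: [0.25, 1.0]

Iteration 1:
  c_1 = (0.250000 + 1.000000)/2 = 0.625000
  f(c_1) = f(0.625000) = -0.089739
  f(a) × f(c) < 0, new interval: [0.250000, 0.625000]

After 1 iteration(s), the approximation is c_1 = 0.625000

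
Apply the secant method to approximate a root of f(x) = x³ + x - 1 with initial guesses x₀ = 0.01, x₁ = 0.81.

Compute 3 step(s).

f(x) = x³ + x - 1
x₀ = 0.01, x₁ = 0.81

Secant formula: x_{n+1} = x_n - f(x_n)(x_n - x_{n-1})/(f(x_n) - f(x_{n-1}))

Iteration 1:
  f(0.010000) = -0.989999
  f(0.810000) = 0.341441
  x_2 = 0.810000 - 0.341441×(0.810000 - 0.010000)/(0.341441 - (-0.989999))
       = 0.604844
Iteration 2:
  f(0.810000) = 0.341441
  f(0.604844) = -0.173882
  x_3 = 0.604844 - (-0.173882)×(0.604844 - 0.810000)/(-0.173882 - 0.341441)
       = 0.674068
Iteration 3:
  f(0.604844) = -0.173882
  f(0.674068) = -0.019656
  x_4 = 0.674068 - (-0.019656)×(0.674068 - 0.604844)/(-0.019656 - (-0.173882))
       = 0.682891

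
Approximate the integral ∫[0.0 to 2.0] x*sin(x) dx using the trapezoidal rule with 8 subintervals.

f(x) = x*sin(x)
a = 0.0, b = 2.0, n = 8
h = (b - a)/n = 0.250000

Trapezoidal rule: (h/2)[f(x₀) + 2f(x₁) + 2f(x₂) + ... + f(xₙ)]

x_0 = 0.0000, f(x_0) = 0.000000, coefficient = 1
x_1 = 0.2500, f(x_1) = 0.061851, coefficient = 2
x_2 = 0.5000, f(x_2) = 0.239713, coefficient = 2
x_3 = 0.7500, f(x_3) = 0.511229, coefficient = 2
x_4 = 1.0000, f(x_4) = 0.841471, coefficient = 2
x_5 = 1.2500, f(x_5) = 1.186231, coefficient = 2
x_6 = 1.5000, f(x_6) = 1.496242, coefficient = 2
x_7 = 1.7500, f(x_7) = 1.721975, coefficient = 2
x_8 = 2.0000, f(x_8) = 1.818595, coefficient = 1

I ≈ (0.250000/2) × 13.936020 = 1.742002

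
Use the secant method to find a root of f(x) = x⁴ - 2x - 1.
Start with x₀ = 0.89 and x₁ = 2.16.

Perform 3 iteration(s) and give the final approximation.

f(x) = x⁴ - 2x - 1
x₀ = 0.89, x₁ = 2.16

Secant formula: x_{n+1} = x_n - f(x_n)(x_n - x_{n-1})/(f(x_n) - f(x_{n-1}))

Iteration 1:
  f(0.890000) = -2.152578
  f(2.160000) = 16.447823
  x_2 = 2.160000 - 16.447823×(2.160000 - 0.890000)/(16.447823 - (-2.152578))
       = 1.036974
Iteration 2:
  f(2.160000) = 16.447823
  f(1.036974) = -1.917646
  x_3 = 1.036974 - (-1.917646)×(1.036974 - 2.160000)/(-1.917646 - 16.447823)
       = 1.154236
Iteration 3:
  f(1.036974) = -1.917646
  f(1.154236) = -1.533555
  x_4 = 1.154236 - (-1.533555)×(1.154236 - 1.036974)/(-1.533555 - (-1.917646))
       = 1.622425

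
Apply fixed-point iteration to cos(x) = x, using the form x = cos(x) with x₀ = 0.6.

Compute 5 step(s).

Equation: cos(x) = x
Fixed-point form: x = cos(x)
x₀ = 0.6

x_1 = g(0.600000) = 0.825336
x_2 = g(0.825336) = 0.678310
x_3 = g(0.678310) = 0.778634
x_4 = g(0.778634) = 0.711874
x_5 = g(0.711874) = 0.757139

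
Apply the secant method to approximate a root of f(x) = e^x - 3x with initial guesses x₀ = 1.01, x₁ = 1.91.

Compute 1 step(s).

f(x) = e^x - 3x
x₀ = 1.01, x₁ = 1.91

Secant formula: x_{n+1} = x_n - f(x_n)(x_n - x_{n-1})/(f(x_n) - f(x_{n-1}))

Iteration 1:
  f(1.010000) = -0.284399
  f(1.910000) = 1.023089
  x_2 = 1.910000 - 1.023089×(1.910000 - 1.010000)/(1.023089 - (-0.284399))
       = 1.205764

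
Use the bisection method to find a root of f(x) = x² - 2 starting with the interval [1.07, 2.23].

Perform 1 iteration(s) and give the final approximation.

f(x) = x² - 2
Initial interval: [1.07, 2.23]

Iteration 1:
  c_1 = (1.070000 + 2.230000)/2 = 1.650000
  f(c_1) = f(1.650000) = 0.722500
  f(a) × f(c) < 0, new interval: [1.070000, 1.650000]

After 1 iteration(s), the approximation is c_1 = 1.650000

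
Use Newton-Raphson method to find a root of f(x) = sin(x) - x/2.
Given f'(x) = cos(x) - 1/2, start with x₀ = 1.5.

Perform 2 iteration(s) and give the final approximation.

f(x) = sin(x) - x/2
f'(x) = cos(x) - 1/2
x₀ = 1.5

Newton-Raphson formula: x_{n+1} = x_n - f(x_n)/f'(x_n)

Iteration 1:
  f(1.500000) = 0.247495
  f'(1.500000) = -0.429263
  x_1 = 1.500000 - 0.247495/(-0.429263) = 2.076558
Iteration 2:
  f(2.076558) = -0.163473
  f'(2.076558) = -0.984474
  x_2 = 2.076558 - (-0.163473)/(-0.984474) = 1.910507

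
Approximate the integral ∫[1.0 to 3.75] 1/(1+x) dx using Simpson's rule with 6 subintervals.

f(x) = 1/(1+x)
a = 1.0, b = 3.75, n = 6
h = (b - a)/n = 0.458333

Simpson's rule: (h/3)[f(x₀) + 4f(x₁) + 2f(x₂) + ... + f(xₙ)]

x_0 = 1.0000, f(x_0) = 0.500000, coefficient = 1
x_1 = 1.4583, f(x_1) = 0.406780, coefficient = 4
x_2 = 1.9167, f(x_2) = 0.342857, coefficient = 2
x_3 = 2.3750, f(x_3) = 0.296296, coefficient = 4
x_4 = 2.8333, f(x_4) = 0.260870, coefficient = 2
x_5 = 3.2917, f(x_5) = 0.233010, coefficient = 4
x_6 = 3.7500, f(x_6) = 0.210526, coefficient = 1

I ≈ (0.458333/3) × 5.662322 = 0.865077
Exact value: 0.864997
Error: 0.000080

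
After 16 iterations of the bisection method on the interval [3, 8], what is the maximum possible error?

Bisection error bound: |error| ≤ (b-a)/2^n
|error| ≤ (8 - 3)/2^16 = 5/2^16
|error| ≤ 0.0000762939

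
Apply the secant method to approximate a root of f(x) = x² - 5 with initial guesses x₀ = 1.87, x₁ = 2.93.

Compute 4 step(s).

f(x) = x² - 5
x₀ = 1.87, x₁ = 2.93

Secant formula: x_{n+1} = x_n - f(x_n)(x_n - x_{n-1})/(f(x_n) - f(x_{n-1}))

Iteration 1:
  f(1.870000) = -1.503100
  f(2.930000) = 3.584900
  x_2 = 2.930000 - 3.584900×(2.930000 - 1.870000)/(3.584900 - (-1.503100))
       = 2.183146
Iteration 2:
  f(2.930000) = 3.584900
  f(2.183146) = -0.233874
  x_3 = 2.183146 - (-0.233874)×(2.183146 - 2.930000)/(-0.233874 - 3.584900)
       = 2.228886
Iteration 3:
  f(2.183146) = -0.233874
  f(2.228886) = -0.032069
  x_4 = 2.228886 - (-0.032069)×(2.228886 - 2.183146)/(-0.032069 - (-0.233874))
       = 2.236154
Iteration 4:
  f(2.228886) = -0.032069
  f(2.236154) = 0.000385
  x_5 = 2.236154 - 0.000385×(2.236154 - 2.228886)/(0.000385 - (-0.032069))
       = 2.236068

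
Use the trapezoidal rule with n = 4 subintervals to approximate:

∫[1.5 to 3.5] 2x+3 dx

f(x) = 2x+3
a = 1.5, b = 3.5, n = 4
h = (b - a)/n = 0.500000

Trapezoidal rule: (h/2)[f(x₀) + 2f(x₁) + 2f(x₂) + ... + f(xₙ)]

x_0 = 1.5000, f(x_0) = 6.000000, coefficient = 1
x_1 = 2.0000, f(x_1) = 7.000000, coefficient = 2
x_2 = 2.5000, f(x_2) = 8.000000, coefficient = 2
x_3 = 3.0000, f(x_3) = 9.000000, coefficient = 2
x_4 = 3.5000, f(x_4) = 10.000000, coefficient = 1

I ≈ (0.500000/2) × 64.000000 = 16.000000
Exact value: 16.000000
Error: 0.000000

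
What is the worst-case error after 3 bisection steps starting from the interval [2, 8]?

Bisection error bound: |error| ≤ (b-a)/2^n
|error| ≤ (8 - 2)/2^3 = 6/2^3
|error| ≤ 0.7500000000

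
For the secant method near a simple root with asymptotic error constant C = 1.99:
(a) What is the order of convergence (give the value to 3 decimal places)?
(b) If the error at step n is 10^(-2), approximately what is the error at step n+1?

(a) Secant method has superlinear convergence with order φ = (1+√5)/2 ≈ 1.618.
    This means |e_{n+1}| ≈ C|e_n|^1.618.

(b) With |e_n| = 10^(-2) and C = 1.99:
    |e_{n+1}| ≈ 1.99 × (10^(-2))^1.618 = 1.99 × 10^(-3.24)

(a) ≈ 1.618 (golden ratio); (b) |e_{n+1}| ≈ 1.156e-03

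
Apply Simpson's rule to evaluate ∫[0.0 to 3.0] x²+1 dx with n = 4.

f(x) = x²+1
a = 0.0, b = 3.0, n = 4
h = (b - a)/n = 0.750000

Simpson's rule: (h/3)[f(x₀) + 4f(x₁) + 2f(x₂) + ... + f(xₙ)]

x_0 = 0.0000, f(x_0) = 1.000000, coefficient = 1
x_1 = 0.7500, f(x_1) = 1.562500, coefficient = 4
x_2 = 1.5000, f(x_2) = 3.250000, coefficient = 2
x_3 = 2.2500, f(x_3) = 6.062500, coefficient = 4
x_4 = 3.0000, f(x_4) = 10.000000, coefficient = 1

I ≈ (0.750000/3) × 48.000000 = 12.000000
Exact value: 12.000000
Error: 0.000000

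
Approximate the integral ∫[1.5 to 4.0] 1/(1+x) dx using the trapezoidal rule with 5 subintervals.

f(x) = 1/(1+x)
a = 1.5, b = 4.0, n = 5
h = (b - a)/n = 0.500000

Trapezoidal rule: (h/2)[f(x₀) + 2f(x₁) + 2f(x₂) + ... + f(xₙ)]

x_0 = 1.5000, f(x_0) = 0.400000, coefficient = 1
x_1 = 2.0000, f(x_1) = 0.333333, coefficient = 2
x_2 = 2.5000, f(x_2) = 0.285714, coefficient = 2
x_3 = 3.0000, f(x_3) = 0.250000, coefficient = 2
x_4 = 3.5000, f(x_4) = 0.222222, coefficient = 2
x_5 = 4.0000, f(x_5) = 0.200000, coefficient = 1

I ≈ (0.500000/2) × 2.782540 = 0.695635
Exact value: 0.693147
Error: 0.002488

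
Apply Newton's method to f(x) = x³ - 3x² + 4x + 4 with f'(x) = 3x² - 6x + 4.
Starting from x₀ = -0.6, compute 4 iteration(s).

f(x) = x³ - 3x² + 4x + 4
f'(x) = 3x² - 6x + 4
x₀ = -0.6

Newton-Raphson formula: x_{n+1} = x_n - f(x_n)/f'(x_n)

Iteration 1:
  f(-0.600000) = 0.304000
  f'(-0.600000) = 8.680000
  x_1 = -0.600000 - 0.304000/8.680000 = -0.635023
Iteration 2:
  f(-0.635023) = -0.005931
  f'(-0.635023) = 9.019901
  x_2 = -0.635023 - (-0.005931)/9.019901 = -0.634366
Iteration 3:
  f(-0.634366) = -0.000002
  f'(-0.634366) = 9.013452
  x_3 = -0.634366 - (-0.000002)/9.013452 = -0.634365
Iteration 4:
  f(-0.634365) = 0.000000
  f'(-0.634365) = 9.013450
  x_4 = -0.634365 - 0.000000/9.013450 = -0.634365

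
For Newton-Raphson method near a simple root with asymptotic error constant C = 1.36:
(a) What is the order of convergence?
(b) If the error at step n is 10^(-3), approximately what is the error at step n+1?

(a) Newton-Raphson has quadratic (order 2) convergence near simple roots.
    This means |e_{n+1}| ≈ C|e_n|².

(b) With |e_n| = 10^(-3) and C = 1.36:
    |e_{n+1}| ≈ 1.36 × (10^(-3))² = 1.36 × 10^(-6)

(a) 2 (quadratic); (b) |e_{n+1}| ≈ 1.360e-06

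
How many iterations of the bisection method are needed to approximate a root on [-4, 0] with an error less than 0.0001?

We need (b-a)/2^n ≤ 0.0001
(0 - (-4))/2^n ≤ 0.0001
4/2^n ≤ 0.0001
2^n ≥ 40000
n ≥ log₂(40000) = 15.29
n ≥ 16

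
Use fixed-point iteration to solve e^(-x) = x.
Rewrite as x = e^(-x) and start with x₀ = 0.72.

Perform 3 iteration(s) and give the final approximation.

Equation: e^(-x) = x
Fixed-point form: x = e^(-x)
x₀ = 0.72

x_1 = g(0.720000) = 0.486752
x_2 = g(0.486752) = 0.614619
x_3 = g(0.614619) = 0.540847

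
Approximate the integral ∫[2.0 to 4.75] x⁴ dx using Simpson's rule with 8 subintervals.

f(x) = x⁴
a = 2.0, b = 4.75, n = 8
h = (b - a)/n = 0.343750

Simpson's rule: (h/3)[f(x₀) + 4f(x₁) + 2f(x₂) + ... + f(xₙ)]

x_0 = 2.0000, f(x_0) = 16.000000, coefficient = 1
x_1 = 2.3438, f(x_1) = 30.174851, coefficient = 4
x_2 = 2.6875, f(x_2) = 52.166763, coefficient = 2
x_3 = 3.0312, f(x_3) = 84.428102, coefficient = 4
x_4 = 3.3750, f(x_4) = 129.746338, coefficient = 2
x_5 = 3.7188, f(x_5) = 191.244050, coefficient = 4
x_6 = 4.0625, f(x_6) = 272.378922, coefficient = 2
x_7 = 4.4062, f(x_7) = 376.943742, coefficient = 4
x_8 = 4.7500, f(x_8) = 509.066406, coefficient = 1

I ≈ (0.343750/3) × 4164.813431 = 477.218206
Exact value: 477.213086
Error: 0.005120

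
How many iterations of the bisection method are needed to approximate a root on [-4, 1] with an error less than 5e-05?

We need (b-a)/2^n ≤ 5e-05
(1 - (-4))/2^n ≤ 5e-05
5/2^n ≤ 5e-05
2^n ≥ 100000
n ≥ log₂(100000) = 16.61
n ≥ 17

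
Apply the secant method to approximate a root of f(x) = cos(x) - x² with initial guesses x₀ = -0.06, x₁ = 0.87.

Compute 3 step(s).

f(x) = cos(x) - x²
x₀ = -0.06, x₁ = 0.87

Secant formula: x_{n+1} = x_n - f(x_n)(x_n - x_{n-1})/(f(x_n) - f(x_{n-1}))

Iteration 1:
  f(-0.060000) = 0.994601
  f(0.870000) = -0.112073
  x_2 = 0.870000 - (-0.112073)×(0.870000 - (-0.060000))/(-0.112073 - 0.994601)
       = 0.775818
Iteration 2:
  f(0.870000) = -0.112073
  f(0.775818) = 0.111954
  x_3 = 0.775818 - 0.111954×(0.775818 - 0.870000)/(0.111954 - (-0.112073))
       = 0.822884
Iteration 3:
  f(0.775818) = 0.111954
  f(0.822884) = 0.002971
  x_4 = 0.822884 - 0.002971×(0.822884 - 0.775818)/(0.002971 - 0.111954)
       = 0.824167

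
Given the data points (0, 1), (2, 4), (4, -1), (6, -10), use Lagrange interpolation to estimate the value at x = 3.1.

Lagrange interpolation formula:
P(x) = Σ yᵢ × Lᵢ(x)
where Lᵢ(x) = Π_{j≠i} (x - xⱼ)/(xᵢ - xⱼ)

L_0(3.1) = (3.1 - 2)/(0 - 2) × (3.1 - 4)/(0 - 4) × (3.1 - 6)/(0 - 6) = -0.059812
L_1(3.1) = (3.1 - 0)/(2 - 0) × (3.1 - 4)/(2 - 4) × (3.1 - 6)/(2 - 6) = 0.505687
L_2(3.1) = (3.1 - 0)/(4 - 0) × (3.1 - 2)/(4 - 2) × (3.1 - 6)/(4 - 6) = 0.618063
L_3(3.1) = (3.1 - 0)/(6 - 0) × (3.1 - 2)/(6 - 2) × (3.1 - 4)/(6 - 4) = -0.063938

P(3.1) = 1×L_0(3.1) + 4×L_1(3.1) + (-1)×L_2(3.1) + (-10)×L_3(3.1)
P(3.1) = 1.984250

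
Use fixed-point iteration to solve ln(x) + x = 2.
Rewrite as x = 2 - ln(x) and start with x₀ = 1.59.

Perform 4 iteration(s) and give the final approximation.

Equation: ln(x) + x = 2
Fixed-point form: x = 2 - ln(x)
x₀ = 1.59

x_1 = g(1.590000) = 1.536266
x_2 = g(1.536266) = 1.570645
x_3 = g(1.570645) = 1.548514
x_4 = g(1.548514) = 1.562705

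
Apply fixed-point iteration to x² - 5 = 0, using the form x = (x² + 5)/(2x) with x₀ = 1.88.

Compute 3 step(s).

Equation: x² - 5 = 0
Fixed-point form: x = (x² + 5)/(2x)
x₀ = 1.88

x_1 = g(1.880000) = 2.269787
x_2 = g(2.269787) = 2.236318
x_3 = g(2.236318) = 2.236068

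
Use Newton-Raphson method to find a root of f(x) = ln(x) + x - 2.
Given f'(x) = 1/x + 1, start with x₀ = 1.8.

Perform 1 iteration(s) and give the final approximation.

f(x) = ln(x) + x - 2
f'(x) = 1/x + 1
x₀ = 1.8

Newton-Raphson formula: x_{n+1} = x_n - f(x_n)/f'(x_n)

Iteration 1:
  f(1.800000) = 0.387787
  f'(1.800000) = 1.555556
  x_1 = 1.800000 - 0.387787/1.555556 = 1.550709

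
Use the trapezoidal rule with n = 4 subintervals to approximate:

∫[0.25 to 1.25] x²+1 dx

f(x) = x²+1
a = 0.25, b = 1.25, n = 4
h = (b - a)/n = 0.250000

Trapezoidal rule: (h/2)[f(x₀) + 2f(x₁) + 2f(x₂) + ... + f(xₙ)]

x_0 = 0.2500, f(x_0) = 1.062500, coefficient = 1
x_1 = 0.5000, f(x_1) = 1.250000, coefficient = 2
x_2 = 0.7500, f(x_2) = 1.562500, coefficient = 2
x_3 = 1.0000, f(x_3) = 2.000000, coefficient = 2
x_4 = 1.2500, f(x_4) = 2.562500, coefficient = 1

I ≈ (0.250000/2) × 13.250000 = 1.656250
Exact value: 1.645833
Error: 0.010417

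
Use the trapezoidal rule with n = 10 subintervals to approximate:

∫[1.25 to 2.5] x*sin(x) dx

f(x) = x*sin(x)
a = 1.25, b = 2.5, n = 10
h = (b - a)/n = 0.125000

Trapezoidal rule: (h/2)[f(x₀) + 2f(x₁) + 2f(x₂) + ... + f(xₙ)]

x_0 = 1.2500, f(x_0) = 1.186231, coefficient = 1
x_1 = 1.3750, f(x_1) = 1.348728, coefficient = 2
x_2 = 1.5000, f(x_2) = 1.496242, coefficient = 2
x_3 = 1.6250, f(x_3) = 1.622613, coefficient = 2
x_4 = 1.7500, f(x_4) = 1.721975, coefficient = 2
x_5 = 1.8750, f(x_5) = 1.788911, coefficient = 2
x_6 = 2.0000, f(x_6) = 1.818595, coefficient = 2
x_7 = 2.1250, f(x_7) = 1.806930, coefficient = 2
x_8 = 2.2500, f(x_8) = 1.750665, coefficient = 2
x_9 = 2.3750, f(x_9) = 1.647502, coefficient = 2
x_10 = 2.5000, f(x_10) = 1.496180, coefficient = 1

I ≈ (0.125000/2) × 32.686733 = 2.042921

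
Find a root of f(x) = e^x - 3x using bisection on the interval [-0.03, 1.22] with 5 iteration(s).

f(x) = e^x - 3x
Initial interval: [-0.03, 1.22]

Iteration 1:
  c_1 = (-0.030000 + 1.220000)/2 = 0.595000
  f(c_1) = f(0.595000) = 0.028031
  f(a) × f(c) ≥ 0, new interval: [0.595000, 1.220000]
Iteration 2:
  c_2 = (0.595000 + 1.220000)/2 = 0.907500
  f(c_2) = f(0.907500) = -0.244381
  f(a) × f(c) < 0, new interval: [0.595000, 0.907500]
Iteration 3:
  c_3 = (0.595000 + 0.907500)/2 = 0.751250
  f(c_3) = f(0.751250) = -0.134102
  f(a) × f(c) < 0, new interval: [0.595000, 0.751250]
Iteration 4:
  c_4 = (0.595000 + 0.751250)/2 = 0.673125
  f(c_4) = f(0.673125) = -0.059021
  f(a) × f(c) < 0, new interval: [0.595000, 0.673125]
Iteration 5:
  c_5 = (0.595000 + 0.673125)/2 = 0.634062
  f(c_5) = f(0.634062) = -0.016934
  f(a) × f(c) < 0, new interval: [0.595000, 0.634062]

After 5 iteration(s), the approximation is c_5 = 0.634062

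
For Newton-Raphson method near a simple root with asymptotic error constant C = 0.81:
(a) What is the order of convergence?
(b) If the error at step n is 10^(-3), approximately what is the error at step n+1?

(a) Newton-Raphson has quadratic (order 2) convergence near simple roots.
    This means |e_{n+1}| ≈ C|e_n|².

(b) With |e_n| = 10^(-3) and C = 0.81:
    |e_{n+1}| ≈ 0.81 × (10^(-3))² = 0.81 × 10^(-6)

(a) 2 (quadratic); (b) |e_{n+1}| ≈ 8.100e-07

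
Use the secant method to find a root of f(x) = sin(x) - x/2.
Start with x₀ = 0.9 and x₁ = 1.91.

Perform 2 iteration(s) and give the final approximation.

f(x) = sin(x) - x/2
x₀ = 0.9, x₁ = 1.91

Secant formula: x_{n+1} = x_n - f(x_n)(x_n - x_{n-1})/(f(x_n) - f(x_{n-1}))

Iteration 1:
  f(0.900000) = 0.333327
  f(1.910000) = -0.011980
  x_2 = 1.910000 - (-0.011980)×(1.910000 - 0.900000)/(-0.011980 - 0.333327)
       = 1.874959
Iteration 2:
  f(1.910000) = -0.011980
  f(1.874959) = 0.016618
  x_3 = 1.874959 - 0.016618×(1.874959 - 1.910000)/(0.016618 - (-0.011980))
       = 1.895321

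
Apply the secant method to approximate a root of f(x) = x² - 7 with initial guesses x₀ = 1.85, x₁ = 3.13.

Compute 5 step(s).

f(x) = x² - 7
x₀ = 1.85, x₁ = 3.13

Secant formula: x_{n+1} = x_n - f(x_n)(x_n - x_{n-1})/(f(x_n) - f(x_{n-1}))

Iteration 1:
  f(1.850000) = -3.577500
  f(3.130000) = 2.796900
  x_2 = 3.130000 - 2.796900×(3.130000 - 1.850000)/(2.796900 - (-3.577500))
       = 2.568373
Iteration 2:
  f(3.130000) = 2.796900
  f(2.568373) = -0.403458
  x_3 = 2.568373 - (-0.403458)×(2.568373 - 3.130000)/(-0.403458 - 2.796900)
       = 2.639176
Iteration 3:
  f(2.568373) = -0.403458
  f(2.639176) = -0.034751
  x_4 = 2.639176 - (-0.034751)×(2.639176 - 2.568373)/(-0.034751 - (-0.403458))
       = 2.645849
Iteration 4:
  f(2.639176) = -0.034751
  f(2.645849) = 0.000517
  x_5 = 2.645849 - 0.000517×(2.645849 - 2.639176)/(0.000517 - (-0.034751))
       = 2.645751
Iteration 5:
  f(2.645849) = 0.000517
  f(2.645751) = -0.000001
  x_6 = 2.645751 - (-0.000001)×(2.645751 - 2.645849)/(-0.000001 - 0.000517)
       = 2.645751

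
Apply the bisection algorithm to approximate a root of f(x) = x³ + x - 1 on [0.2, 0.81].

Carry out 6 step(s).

f(x) = x³ + x - 1
Initial interval: [0.2, 0.81]

Iteration 1:
  c_1 = (0.200000 + 0.810000)/2 = 0.505000
  f(c_1) = f(0.505000) = -0.366212
  f(a) × f(c) ≥ 0, new interval: [0.505000, 0.810000]
Iteration 2:
  c_2 = (0.505000 + 0.810000)/2 = 0.657500
  f(c_2) = f(0.657500) = -0.058259
  f(a) × f(c) ≥ 0, new interval: [0.657500, 0.810000]
Iteration 3:
  c_3 = (0.657500 + 0.810000)/2 = 0.733750
  f(c_3) = f(0.733750) = 0.128793
  f(a) × f(c) < 0, new interval: [0.657500, 0.733750]
Iteration 4:
  c_4 = (0.657500 + 0.733750)/2 = 0.695625
  f(c_4) = f(0.695625) = 0.032234
  f(a) × f(c) < 0, new interval: [0.657500, 0.695625]
Iteration 5:
  c_5 = (0.657500 + 0.695625)/2 = 0.676562
  f(c_5) = f(0.676562) = -0.013750
  f(a) × f(c) ≥ 0, new interval: [0.676562, 0.695625]
Iteration 6:
  c_6 = (0.676562 + 0.695625)/2 = 0.686094
  f(c_6) = f(0.686094) = 0.009055
  f(a) × f(c) < 0, new interval: [0.676562, 0.686094]

After 6 iteration(s), the approximation is c_6 = 0.686094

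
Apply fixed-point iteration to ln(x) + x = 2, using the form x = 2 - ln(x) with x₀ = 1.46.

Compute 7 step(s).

Equation: ln(x) + x = 2
Fixed-point form: x = 2 - ln(x)
x₀ = 1.46

x_1 = g(1.460000) = 1.621564
x_2 = g(1.621564) = 1.516609
x_3 = g(1.516609) = 1.583523
x_4 = g(1.583523) = 1.540348
x_5 = g(1.540348) = 1.567992
x_6 = g(1.567992) = 1.550204
x_7 = g(1.550204) = 1.561613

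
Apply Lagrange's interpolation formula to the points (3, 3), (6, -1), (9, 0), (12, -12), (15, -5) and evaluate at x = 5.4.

Lagrange interpolation formula:
P(x) = Σ yᵢ × Lᵢ(x)
where Lᵢ(x) = Π_{j≠i} (x - xⱼ)/(xᵢ - xⱼ)

L_0(5.4) = (5.4 - 6)/(3 - 6) × (5.4 - 9)/(3 - 9) × (5.4 - 12)/(3 - 12) × (5.4 - 15)/(3 - 15) = 0.070400
L_1(5.4) = (5.4 - 3)/(6 - 3) × (5.4 - 9)/(6 - 9) × (5.4 - 12)/(6 - 12) × (5.4 - 15)/(6 - 15) = 1.126400
L_2(5.4) = (5.4 - 3)/(9 - 3) × (5.4 - 6)/(9 - 6) × (5.4 - 12)/(9 - 12) × (5.4 - 15)/(9 - 15) = -0.281600
L_3(5.4) = (5.4 - 3)/(12 - 3) × (5.4 - 6)/(12 - 6) × (5.4 - 9)/(12 - 9) × (5.4 - 15)/(12 - 15) = 0.102400
L_4(5.4) = (5.4 - 3)/(15 - 3) × (5.4 - 6)/(15 - 6) × (5.4 - 9)/(15 - 9) × (5.4 - 12)/(15 - 12) = -0.017600

P(5.4) = 3×L_0(5.4) + (-1)×L_1(5.4) + 0×L_2(5.4) + (-12)×L_3(5.4) + (-5)×L_4(5.4)
P(5.4) = -2.056000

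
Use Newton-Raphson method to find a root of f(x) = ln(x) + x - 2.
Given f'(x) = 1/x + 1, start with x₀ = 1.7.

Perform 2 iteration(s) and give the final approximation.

f(x) = ln(x) + x - 2
f'(x) = 1/x + 1
x₀ = 1.7

Newton-Raphson formula: x_{n+1} = x_n - f(x_n)/f'(x_n)

Iteration 1:
  f(1.700000) = 0.230628
  f'(1.700000) = 1.588235
  x_1 = 1.700000 - 0.230628/1.588235 = 1.554790
Iteration 2:
  f(1.554790) = -0.003870
  f'(1.554790) = 1.643174
  x_2 = 1.554790 - (-0.003870)/1.643174 = 1.557145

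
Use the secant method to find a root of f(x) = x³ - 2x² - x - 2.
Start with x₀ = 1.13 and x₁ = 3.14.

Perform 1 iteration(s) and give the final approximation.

f(x) = x³ - 2x² - x - 2
x₀ = 1.13, x₁ = 3.14

Secant formula: x_{n+1} = x_n - f(x_n)(x_n - x_{n-1})/(f(x_n) - f(x_{n-1}))

Iteration 1:
  f(1.130000) = -4.240903
  f(3.140000) = 6.099944
  x_2 = 3.140000 - 6.099944×(3.140000 - 1.130000)/(6.099944 - (-4.240903))
       = 1.954325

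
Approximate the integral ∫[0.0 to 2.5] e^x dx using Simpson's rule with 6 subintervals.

f(x) = e^x
a = 0.0, b = 2.5, n = 6
h = (b - a)/n = 0.416667

Simpson's rule: (h/3)[f(x₀) + 4f(x₁) + 2f(x₂) + ... + f(xₙ)]

x_0 = 0.0000, f(x_0) = 1.000000, coefficient = 1
x_1 = 0.4167, f(x_1) = 1.516897, coefficient = 4
x_2 = 0.8333, f(x_2) = 2.300976, coefficient = 2
x_3 = 1.2500, f(x_3) = 3.490343, coefficient = 4
x_4 = 1.6667, f(x_4) = 5.294490, coefficient = 2
x_5 = 2.0833, f(x_5) = 8.031195, coefficient = 4
x_6 = 2.5000, f(x_6) = 12.182494, coefficient = 1

I ≈ (0.416667/3) × 80.527165 = 11.184328
Exact value: 11.182494
Error: 0.001834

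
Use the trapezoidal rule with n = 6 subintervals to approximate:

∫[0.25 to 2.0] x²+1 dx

f(x) = x²+1
a = 0.25, b = 2.0, n = 6
h = (b - a)/n = 0.291667

Trapezoidal rule: (h/2)[f(x₀) + 2f(x₁) + 2f(x₂) + ... + f(xₙ)]

x_0 = 0.2500, f(x_0) = 1.062500, coefficient = 1
x_1 = 0.5417, f(x_1) = 1.293403, coefficient = 2
x_2 = 0.8333, f(x_2) = 1.694444, coefficient = 2
x_3 = 1.1250, f(x_3) = 2.265625, coefficient = 2
x_4 = 1.4167, f(x_4) = 3.006944, coefficient = 2
x_5 = 1.7083, f(x_5) = 3.918403, coefficient = 2
x_6 = 2.0000, f(x_6) = 5.000000, coefficient = 1

I ≈ (0.291667/2) × 30.420139 = 4.436270
Exact value: 4.411458
Error: 0.024812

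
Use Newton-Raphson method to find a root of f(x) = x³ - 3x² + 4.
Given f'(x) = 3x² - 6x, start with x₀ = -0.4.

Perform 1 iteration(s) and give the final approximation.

f(x) = x³ - 3x² + 4
f'(x) = 3x² - 6x
x₀ = -0.4

Newton-Raphson formula: x_{n+1} = x_n - f(x_n)/f'(x_n)

Iteration 1:
  f(-0.400000) = 3.456000
  f'(-0.400000) = 2.880000
  x_1 = -0.400000 - 3.456000/2.880000 = -1.600000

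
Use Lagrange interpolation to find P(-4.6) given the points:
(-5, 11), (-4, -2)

Lagrange interpolation formula:
P(x) = Σ yᵢ × Lᵢ(x)
where Lᵢ(x) = Π_{j≠i} (x - xⱼ)/(xᵢ - xⱼ)

L_0(-4.6) = (-4.6 - (-4))/(-5 - (-4)) = 0.600000
L_1(-4.6) = (-4.6 - (-5))/(-4 - (-5)) = 0.400000

P(-4.6) = 11×L_0(-4.6) + (-2)×L_1(-4.6)
P(-4.6) = 5.800000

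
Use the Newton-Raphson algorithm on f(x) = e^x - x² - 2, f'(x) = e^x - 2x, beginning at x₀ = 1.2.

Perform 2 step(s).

f(x) = e^x - x² - 2
f'(x) = e^x - 2x
x₀ = 1.2

Newton-Raphson formula: x_{n+1} = x_n - f(x_n)/f'(x_n)

Iteration 1:
  f(1.200000) = -0.119883
  f'(1.200000) = 0.920117
  x_1 = 1.200000 - (-0.119883)/0.920117 = 1.330291
Iteration 2:
  f(1.330291) = 0.012470
  f'(1.330291) = 1.121562
  x_2 = 1.330291 - 0.012470/1.121562 = 1.319173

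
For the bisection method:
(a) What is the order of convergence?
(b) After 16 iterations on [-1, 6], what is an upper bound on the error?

(a) Bisection has linear (order 1) convergence; the error is halved each step.

(b) Error bound = (b-a)/2^n = (6 - (-1))/2^{16}
    = 7/2^{16}

(a) 1 (linear); (b) error ≤ 1.07e-04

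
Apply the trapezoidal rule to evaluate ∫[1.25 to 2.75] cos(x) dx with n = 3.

f(x) = cos(x)
a = 1.25, b = 2.75, n = 3
h = (b - a)/n = 0.500000

Trapezoidal rule: (h/2)[f(x₀) + 2f(x₁) + 2f(x₂) + ... + f(xₙ)]

x_0 = 1.2500, f(x_0) = 0.315322, coefficient = 1
x_1 = 1.7500, f(x_1) = -0.178246, coefficient = 2
x_2 = 2.2500, f(x_2) = -0.628174, coefficient = 2
x_3 = 2.7500, f(x_3) = -0.924302, coefficient = 1

I ≈ (0.500000/2) × -2.221819 = -0.555455
Exact value: -0.567324
Error: 0.011869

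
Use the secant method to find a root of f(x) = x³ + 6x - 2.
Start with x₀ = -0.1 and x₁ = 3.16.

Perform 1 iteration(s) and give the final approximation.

f(x) = x³ + 6x - 2
x₀ = -0.1, x₁ = 3.16

Secant formula: x_{n+1} = x_n - f(x_n)(x_n - x_{n-1})/(f(x_n) - f(x_{n-1}))

Iteration 1:
  f(-0.100000) = -2.601000
  f(3.160000) = 48.514496
  x_2 = 3.160000 - 48.514496×(3.160000 - (-0.100000))/(48.514496 - (-2.601000))
       = 0.065884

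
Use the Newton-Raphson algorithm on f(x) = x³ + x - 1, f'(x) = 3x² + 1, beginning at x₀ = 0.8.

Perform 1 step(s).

f(x) = x³ + x - 1
f'(x) = 3x² + 1
x₀ = 0.8

Newton-Raphson formula: x_{n+1} = x_n - f(x_n)/f'(x_n)

Iteration 1:
  f(0.800000) = 0.312000
  f'(0.800000) = 2.920000
  x_1 = 0.800000 - 0.312000/2.920000 = 0.693151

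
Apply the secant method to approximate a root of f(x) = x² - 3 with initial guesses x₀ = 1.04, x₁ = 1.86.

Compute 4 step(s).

f(x) = x² - 3
x₀ = 1.04, x₁ = 1.86

Secant formula: x_{n+1} = x_n - f(x_n)(x_n - x_{n-1})/(f(x_n) - f(x_{n-1}))

Iteration 1:
  f(1.040000) = -1.918400
  f(1.860000) = 0.459600
  x_2 = 1.860000 - 0.459600×(1.860000 - 1.040000)/(0.459600 - (-1.918400))
       = 1.701517
Iteration 2:
  f(1.860000) = 0.459600
  f(1.701517) = -0.104839
  x_3 = 1.701517 - (-0.104839)×(1.701517 - 1.860000)/(-0.104839 - 0.459600)
       = 1.730954
Iteration 3:
  f(1.701517) = -0.104839
  f(1.730954) = -0.003799
  x_4 = 1.730954 - (-0.003799)×(1.730954 - 1.701517)/(-0.003799 - (-0.104839))
       = 1.732061
Iteration 4:
  f(1.730954) = -0.003799
  f(1.732061) = 0.000034
  x_5 = 1.732061 - 0.000034×(1.732061 - 1.730954)/(0.000034 - (-0.003799))
       = 1.732051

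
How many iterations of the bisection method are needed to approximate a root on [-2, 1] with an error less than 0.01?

We need (b-a)/2^n ≤ 0.01
(1 - (-2))/2^n ≤ 0.01
3/2^n ≤ 0.01
2^n ≥ 300
n ≥ log₂(300) = 8.23
n ≥ 9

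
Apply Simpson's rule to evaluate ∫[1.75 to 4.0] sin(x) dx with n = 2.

f(x) = sin(x)
a = 1.75, b = 4.0, n = 2
h = (b - a)/n = 1.125000

Simpson's rule: (h/3)[f(x₀) + 4f(x₁) + 2f(x₂) + ... + f(xₙ)]

x_0 = 1.7500, f(x_0) = 0.983986, coefficient = 1
x_1 = 2.8750, f(x_1) = 0.263446, coefficient = 4
x_2 = 4.0000, f(x_2) = -0.756802, coefficient = 1

I ≈ (1.125000/3) × 1.280967 = 0.480363
Exact value: 0.475398
Error: 0.004965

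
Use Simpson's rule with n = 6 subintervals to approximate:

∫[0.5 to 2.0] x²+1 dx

f(x) = x²+1
a = 0.5, b = 2.0, n = 6
h = (b - a)/n = 0.250000

Simpson's rule: (h/3)[f(x₀) + 4f(x₁) + 2f(x₂) + ... + f(xₙ)]

x_0 = 0.5000, f(x_0) = 1.250000, coefficient = 1
x_1 = 0.7500, f(x_1) = 1.562500, coefficient = 4
x_2 = 1.0000, f(x_2) = 2.000000, coefficient = 2
x_3 = 1.2500, f(x_3) = 2.562500, coefficient = 4
x_4 = 1.5000, f(x_4) = 3.250000, coefficient = 2
x_5 = 1.7500, f(x_5) = 4.062500, coefficient = 4
x_6 = 2.0000, f(x_6) = 5.000000, coefficient = 1

I ≈ (0.250000/3) × 49.500000 = 4.125000
Exact value: 4.125000
Error: 0.000000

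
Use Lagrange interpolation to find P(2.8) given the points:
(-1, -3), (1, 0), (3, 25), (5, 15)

Lagrange interpolation formula:
P(x) = Σ yᵢ × Lᵢ(x)
where Lᵢ(x) = Π_{j≠i} (x - xⱼ)/(xᵢ - xⱼ)

L_0(2.8) = (2.8 - 1)/(-1 - 1) × (2.8 - 3)/(-1 - 3) × (2.8 - 5)/(-1 - 5) = -0.016500
L_1(2.8) = (2.8 - (-1))/(1 - (-1)) × (2.8 - 3)/(1 - 3) × (2.8 - 5)/(1 - 5) = 0.104500
L_2(2.8) = (2.8 - (-1))/(3 - (-1)) × (2.8 - 1)/(3 - 1) × (2.8 - 5)/(3 - 5) = 0.940500
L_3(2.8) = (2.8 - (-1))/(5 - (-1)) × (2.8 - 1)/(5 - 1) × (2.8 - 3)/(5 - 3) = -0.028500

P(2.8) = (-3)×L_0(2.8) + 0×L_1(2.8) + 25×L_2(2.8) + 15×L_3(2.8)
P(2.8) = 23.134500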